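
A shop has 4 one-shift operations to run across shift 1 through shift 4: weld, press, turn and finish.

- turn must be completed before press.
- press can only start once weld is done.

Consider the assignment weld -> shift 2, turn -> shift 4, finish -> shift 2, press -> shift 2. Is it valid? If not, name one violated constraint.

turn must be completed before press — violated.
press can only start once weld is done — violated.

No — it violates: turn must be completed before press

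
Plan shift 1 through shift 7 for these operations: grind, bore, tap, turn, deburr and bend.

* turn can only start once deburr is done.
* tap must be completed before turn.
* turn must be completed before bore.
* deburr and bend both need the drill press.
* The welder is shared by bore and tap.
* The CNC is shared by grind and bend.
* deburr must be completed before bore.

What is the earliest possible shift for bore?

Precedence pushes bore to at least shift 3.
bore at shift 3 is achievable: grind -> shift 1, deburr -> shift 1, turn -> shift 2, bore -> shift 3, tap -> shift 1, bend -> shift 2.

shift 3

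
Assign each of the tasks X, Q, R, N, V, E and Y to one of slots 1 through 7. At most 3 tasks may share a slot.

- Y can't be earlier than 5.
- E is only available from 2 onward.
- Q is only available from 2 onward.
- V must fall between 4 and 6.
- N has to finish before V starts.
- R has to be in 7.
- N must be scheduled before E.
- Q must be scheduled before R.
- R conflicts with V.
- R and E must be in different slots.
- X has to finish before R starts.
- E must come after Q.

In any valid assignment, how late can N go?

Downstream work caps N at 5.
N at 5 is achievable: N -> 5; E -> 6; Y -> 5; Q -> 2; V -> 6; R -> 7; X -> 1.

5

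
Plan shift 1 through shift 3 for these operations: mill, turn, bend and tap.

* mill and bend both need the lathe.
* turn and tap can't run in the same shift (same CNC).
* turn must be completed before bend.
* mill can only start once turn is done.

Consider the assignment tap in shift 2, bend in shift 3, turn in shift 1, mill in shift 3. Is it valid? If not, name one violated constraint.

Invalid. mill and bend both need the lathe.

turn must be completed before bend — holds.
mill and bend both need the lathe — violated.
mill can only start once turn is done — holds.
turn and tap can't run in the same shift (same CNC) — holds.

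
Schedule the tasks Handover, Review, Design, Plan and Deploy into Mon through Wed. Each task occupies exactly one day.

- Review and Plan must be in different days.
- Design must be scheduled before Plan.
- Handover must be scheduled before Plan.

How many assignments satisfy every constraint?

Splitting on Handover: it can be Mon (18), Tue (12). Listing each branch's schedules as (Review, Design, Plan, Deploy):
Handover=Mon: (Mon,Mon,Tue,Mon) (Mon,Mon,Tue,Tue) (Mon,Mon,Tue,Wed) (Mon,Mon,Wed,Mon) (Mon,Mon,Wed,Tue) (Mon,Mon,Wed,Wed) (Mon,Tue,Wed,Mon) (Mon,Tue,Wed,Tue) (Mon,Tue,Wed,Wed) (Tue,Mon,Wed,Mon) (Tue,Mon,Wed,Tue) (Tue,Mon,Wed,Wed) (Tue,Tue,Wed,Mon) (Tue,Tue,Wed,Tue) (Tue,Tue,Wed,Wed) (Wed,Mon,Tue,Mon) (Wed,Mon,Tue,Tue) (Wed,Mon,Tue,Wed) — 18.
Handover=Tue: (Mon,Mon,Wed,Mon) (Mon,Mon,Wed,Tue) (Mon,Mon,Wed,Wed) (Mon,Tue,Wed,Mon) (Mon,Tue,Wed,Tue) (Mon,Tue,Wed,Wed) (Tue,Mon,Wed,Mon) (Tue,Mon,Wed,Tue) (Tue,Mon,Wed,Wed) (Tue,Tue,Wed,Mon) (Tue,Tue,Wed,Tue) (Tue,Tue,Wed,Wed) — 12.
Summing: 18 + 12 = 30.

30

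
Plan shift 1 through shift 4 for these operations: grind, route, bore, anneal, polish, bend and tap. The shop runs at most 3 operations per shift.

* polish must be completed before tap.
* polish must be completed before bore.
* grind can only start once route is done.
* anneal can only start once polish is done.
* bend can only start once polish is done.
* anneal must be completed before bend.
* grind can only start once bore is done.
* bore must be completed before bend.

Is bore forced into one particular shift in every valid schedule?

No

bore can be shift 2 (e.g. route in shift 1, grind in shift 3, polish in shift 1, bore in shift 2, bend in shift 3, tap in shift 2, anneal in shift 2) or shift 3 (e.g. anneal in shift 2, route in shift 1, grind in shift 4, polish in shift 1, tap in shift 2, bend in shift 4, bore in shift 3).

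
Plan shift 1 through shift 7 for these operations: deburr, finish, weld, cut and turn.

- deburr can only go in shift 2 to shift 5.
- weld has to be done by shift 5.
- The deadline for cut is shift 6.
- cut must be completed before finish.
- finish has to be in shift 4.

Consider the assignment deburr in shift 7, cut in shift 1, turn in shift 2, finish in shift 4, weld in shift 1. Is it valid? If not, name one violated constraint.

Invalid. deburr can only go in shift 2 to shift 5.

deburr can only go in shift 2 to shift 5 — violated.
weld has to be done by shift 5 — holds.
The deadline for cut is shift 6 — holds.
finish has to be in shift 4 — holds.
cut must be completed before finish — holds.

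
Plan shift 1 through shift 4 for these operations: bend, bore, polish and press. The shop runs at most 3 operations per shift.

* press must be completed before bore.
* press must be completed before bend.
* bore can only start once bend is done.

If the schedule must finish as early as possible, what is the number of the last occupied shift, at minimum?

The precedence chain requires at least 3 distinct shifts.
With at most 3 per shift and 4 operations, at least 2 shifts are needed.
3 works (last occupied shift: shift 3): for example press=shift 1; bore=shift 3; bend=shift 2; polish=shift 1.

3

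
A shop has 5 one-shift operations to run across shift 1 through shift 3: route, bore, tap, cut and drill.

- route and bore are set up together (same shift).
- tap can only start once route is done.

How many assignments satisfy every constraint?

Splitting on route: it can be shift 1 (18), shift 2 (9). Listing each branch's schedules as (bore, tap, cut, drill) by shift number:
route=shift 1: (1,2,1,1) (1,2,1,2) (1,2,1,3) (1,2,2,1) (1,2,2,2) (1,2,2,3) (1,2,3,1) (1,2,3,2) (1,2,3,3) (1,3,1,1) (1,3,1,2) (1,3,1,3) (1,3,2,1) (1,3,2,2) (1,3,2,3) (1,3,3,1) (1,3,3,2) (1,3,3,3) — 18.
route=shift 2: (2,3,1,1) (2,3,1,2) (2,3,1,3) (2,3,2,1) (2,3,2,2) (2,3,2,3) (2,3,3,1) (2,3,3,2) (2,3,3,3) — 9.
Summing: 18 + 9 = 27.

27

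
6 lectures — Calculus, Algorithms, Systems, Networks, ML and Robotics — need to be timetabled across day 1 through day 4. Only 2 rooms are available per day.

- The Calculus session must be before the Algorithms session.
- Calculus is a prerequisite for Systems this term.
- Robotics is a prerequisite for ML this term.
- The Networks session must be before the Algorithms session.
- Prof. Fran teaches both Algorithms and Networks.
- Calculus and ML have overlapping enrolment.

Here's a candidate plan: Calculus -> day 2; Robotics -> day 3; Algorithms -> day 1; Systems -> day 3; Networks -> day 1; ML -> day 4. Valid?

Invalid. The Calculus session must be before the Algorithms session.

Calculus is a prerequisite for Systems this term — holds.
Prof. Fran teaches both Algorithms and Networks — violated.
Calculus and ML have overlapping enrolment — holds.
Robotics is a prerequisite for ML this term — holds.
Only 2 rooms are available per day — holds.
The Networks session must be before the Algorithms session — violated.
The Calculus session must be before the Algorithms session — violated.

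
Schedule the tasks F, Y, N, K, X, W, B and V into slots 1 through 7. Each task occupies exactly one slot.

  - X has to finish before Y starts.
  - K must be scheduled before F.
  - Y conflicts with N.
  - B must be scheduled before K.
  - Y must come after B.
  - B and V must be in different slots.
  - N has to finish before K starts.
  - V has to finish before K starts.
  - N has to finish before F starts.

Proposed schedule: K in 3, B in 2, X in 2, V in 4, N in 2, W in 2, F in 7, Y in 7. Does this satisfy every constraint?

No — it violates: V has to finish before K starts

B must be scheduled before K — holds.
Y conflicts with N — holds.
X has to finish before Y starts — holds.
K must be scheduled before F — holds.
N has to finish before K starts — holds.
B and V must be in different slots — holds.
Y must come after B — holds.
V has to finish before K starts — violated.
N has to finish before F starts — holds.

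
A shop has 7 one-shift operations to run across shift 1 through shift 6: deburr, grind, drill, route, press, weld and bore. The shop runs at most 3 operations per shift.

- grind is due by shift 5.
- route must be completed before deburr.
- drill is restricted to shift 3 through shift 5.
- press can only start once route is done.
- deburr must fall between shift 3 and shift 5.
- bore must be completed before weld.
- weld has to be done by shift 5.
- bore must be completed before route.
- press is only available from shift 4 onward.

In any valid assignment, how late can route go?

Precedence pushes route to at least shift 2; downstream work caps route at shift 4.
route at shift 4 is achievable: route in shift 4, press in shift 5, drill in shift 3, weld in shift 2, deburr in shift 5, bore in shift 1, grind in shift 1.

shift 4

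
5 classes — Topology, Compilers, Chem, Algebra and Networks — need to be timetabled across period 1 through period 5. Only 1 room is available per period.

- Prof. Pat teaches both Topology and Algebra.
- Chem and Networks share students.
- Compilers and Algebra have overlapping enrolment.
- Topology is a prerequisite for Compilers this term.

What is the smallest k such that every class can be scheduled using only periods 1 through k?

5 periods

The precedence chain requires at least 2 distinct periods.
With at most 1 per period and 5 classes, at least 5 periods are needed.
5 works (last occupied period: period 5): for example Algebra -> period 4; Chem -> period 3; Compilers -> period 2; Topology -> period 1; Networks -> period 5.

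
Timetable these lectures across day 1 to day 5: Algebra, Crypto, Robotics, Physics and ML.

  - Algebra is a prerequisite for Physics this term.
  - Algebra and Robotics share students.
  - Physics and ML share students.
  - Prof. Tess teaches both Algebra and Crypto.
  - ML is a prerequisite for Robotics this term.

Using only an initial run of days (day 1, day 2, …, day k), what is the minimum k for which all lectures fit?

2 days

The precedence chain requires at least 2 distinct days.
2 works (last occupied day: day 2): for example Algebra in day 1; Crypto in day 2; ML in day 1; Robotics in day 2; Physics in day 2.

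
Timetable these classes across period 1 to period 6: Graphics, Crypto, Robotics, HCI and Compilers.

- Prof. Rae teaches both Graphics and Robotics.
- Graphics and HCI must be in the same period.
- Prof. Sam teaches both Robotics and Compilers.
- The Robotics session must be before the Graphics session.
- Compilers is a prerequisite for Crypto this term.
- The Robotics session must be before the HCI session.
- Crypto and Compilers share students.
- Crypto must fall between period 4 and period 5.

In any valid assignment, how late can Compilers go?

Downstream work caps Compilers at period 4.
Compilers at period 4 is achievable: Robotics -> period 1, Compilers -> period 4, HCI -> period 2, Crypto -> period 5, Graphics -> period 2.

period 4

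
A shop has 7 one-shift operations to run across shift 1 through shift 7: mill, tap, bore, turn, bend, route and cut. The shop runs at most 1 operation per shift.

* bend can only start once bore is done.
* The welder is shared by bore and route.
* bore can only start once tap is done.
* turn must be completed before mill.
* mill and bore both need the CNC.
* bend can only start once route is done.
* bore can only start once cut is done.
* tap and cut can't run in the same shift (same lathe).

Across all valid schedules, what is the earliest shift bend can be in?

Precedence pushes bend to at least shift 3.
bend at shift 5 is achievable: route in shift 4; cut in shift 2; turn in shift 6; mill in shift 7; bore in shift 3; bend in shift 5; tap in shift 1.
Nothing earlier works — the conflict and capacity constraints rule out every shift before shift 5.

shift 5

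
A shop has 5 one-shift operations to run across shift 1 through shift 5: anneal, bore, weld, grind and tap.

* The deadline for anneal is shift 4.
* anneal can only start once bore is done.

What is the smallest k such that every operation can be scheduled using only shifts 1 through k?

The precedence chain requires at least 2 distinct shifts.
2 works (last occupied shift: shift 2): for example anneal=shift 2; weld=shift 1; grind=shift 1; tap=shift 1; bore=shift 1.

2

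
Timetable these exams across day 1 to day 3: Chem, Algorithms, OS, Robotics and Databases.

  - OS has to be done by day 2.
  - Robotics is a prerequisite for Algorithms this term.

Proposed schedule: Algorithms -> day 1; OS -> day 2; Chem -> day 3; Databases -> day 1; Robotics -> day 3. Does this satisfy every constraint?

No — it violates: Robotics is a prerequisite for Algorithms this term

OS has to be done by day 2 — holds.
Robotics is a prerequisite for Algorithms this term — violated.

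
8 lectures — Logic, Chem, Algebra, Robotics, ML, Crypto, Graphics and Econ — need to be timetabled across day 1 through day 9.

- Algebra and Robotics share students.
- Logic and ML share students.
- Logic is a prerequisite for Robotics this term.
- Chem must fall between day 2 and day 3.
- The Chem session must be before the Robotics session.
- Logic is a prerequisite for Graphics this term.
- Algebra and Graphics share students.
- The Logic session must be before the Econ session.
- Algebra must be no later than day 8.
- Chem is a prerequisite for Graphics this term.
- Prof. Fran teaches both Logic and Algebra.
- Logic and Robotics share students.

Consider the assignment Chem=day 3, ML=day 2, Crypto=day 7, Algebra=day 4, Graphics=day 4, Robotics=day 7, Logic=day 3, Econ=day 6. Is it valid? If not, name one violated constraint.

Invalid. Algebra and Graphics share students.

Logic is a prerequisite for Graphics this term — holds.
Chem is a prerequisite for Graphics this term — holds.
Algebra must be no later than day 8 — holds.
Logic and ML share students — holds.
Logic is a prerequisite for Robotics this term — holds.
Algebra and Graphics share students — violated.
Prof. Fran teaches both Logic and Algebra — holds.
Algebra and Robotics share students — holds.
The Chem session must be before the Robotics session — holds.
Chem must fall between day 2 and day 3 — holds.
Logic and Robotics share students — holds.
The Logic session must be before the Econ session — holds.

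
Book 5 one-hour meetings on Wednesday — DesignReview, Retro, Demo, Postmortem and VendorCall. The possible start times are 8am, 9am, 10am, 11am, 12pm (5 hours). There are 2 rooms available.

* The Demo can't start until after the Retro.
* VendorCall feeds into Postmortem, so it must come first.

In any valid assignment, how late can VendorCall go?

11am

Downstream work caps VendorCall at 11am.
VendorCall at 11am is achievable: Demo in 9am, VendorCall in 11am, Retro in 8am, DesignReview in 8am, Postmortem in 12pm.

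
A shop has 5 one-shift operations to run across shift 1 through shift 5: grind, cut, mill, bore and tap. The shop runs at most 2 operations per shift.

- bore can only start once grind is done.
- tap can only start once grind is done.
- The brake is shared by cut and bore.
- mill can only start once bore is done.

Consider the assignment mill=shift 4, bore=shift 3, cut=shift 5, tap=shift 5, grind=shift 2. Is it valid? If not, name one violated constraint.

bore can only start once grind is done — holds.
mill can only start once bore is done — holds.
The brake is shared by cut and bore — holds.
tap can only start once grind is done — holds.
The shop runs at most 2 operations per shift — holds.

Yes, all constraints hold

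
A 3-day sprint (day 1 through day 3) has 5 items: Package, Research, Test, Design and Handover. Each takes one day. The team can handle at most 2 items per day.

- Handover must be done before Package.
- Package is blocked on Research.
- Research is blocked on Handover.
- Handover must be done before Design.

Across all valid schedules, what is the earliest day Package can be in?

Precedence pushes Package to at least day 3.
Package at day 3 is achievable: Test=day 1, Handover=day 1, Research=day 2, Design=day 2, Package=day 3.

day 3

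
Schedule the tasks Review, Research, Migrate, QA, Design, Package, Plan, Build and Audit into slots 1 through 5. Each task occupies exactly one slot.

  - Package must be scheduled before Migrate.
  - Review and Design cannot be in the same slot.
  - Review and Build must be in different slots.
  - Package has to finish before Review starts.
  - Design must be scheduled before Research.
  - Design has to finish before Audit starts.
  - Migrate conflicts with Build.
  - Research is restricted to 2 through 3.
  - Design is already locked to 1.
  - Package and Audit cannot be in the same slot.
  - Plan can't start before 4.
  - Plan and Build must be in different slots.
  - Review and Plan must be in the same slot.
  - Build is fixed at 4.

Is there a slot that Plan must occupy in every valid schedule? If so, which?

5

Plan's window is 4–5.
Build is fixed at 4, and Plan can't share a slot with Build.
So Plan must be 5.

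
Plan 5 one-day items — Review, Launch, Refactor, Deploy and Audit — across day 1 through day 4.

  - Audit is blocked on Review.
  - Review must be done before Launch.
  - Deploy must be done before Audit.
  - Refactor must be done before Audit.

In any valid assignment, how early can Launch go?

Precedence pushes Launch to at least day 2.
Launch at day 2 is achievable: Refactor -> day 1, Review -> day 1, Audit -> day 2, Deploy -> day 1, Launch -> day 2.

day 2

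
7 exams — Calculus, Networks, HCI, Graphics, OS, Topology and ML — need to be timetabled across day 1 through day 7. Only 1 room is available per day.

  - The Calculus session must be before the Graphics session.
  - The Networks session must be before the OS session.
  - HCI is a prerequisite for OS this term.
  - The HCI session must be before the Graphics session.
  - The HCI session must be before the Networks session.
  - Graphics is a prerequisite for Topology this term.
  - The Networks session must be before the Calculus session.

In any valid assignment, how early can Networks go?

Precedence pushes Networks to at least day 2; downstream work caps Networks at day 4.
Networks at day 2 is achievable: Graphics=day 4, Networks=day 2, Calculus=day 3, HCI=day 1, ML=day 7, OS=day 5, Topology=day 6.

day 2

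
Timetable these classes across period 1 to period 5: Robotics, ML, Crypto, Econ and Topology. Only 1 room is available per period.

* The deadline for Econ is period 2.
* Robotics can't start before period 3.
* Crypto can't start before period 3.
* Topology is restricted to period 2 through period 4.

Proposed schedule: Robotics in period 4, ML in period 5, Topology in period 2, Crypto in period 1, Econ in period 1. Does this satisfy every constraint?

Robotics can't start before period 3 — holds.
Crypto can't start before period 3 — violated.
Topology is restricted to period 2 through period 4 — holds.
The deadline for Econ is period 2 — holds.
Only 1 room is available per period — violated.

No — it violates: Crypto can't start before period 3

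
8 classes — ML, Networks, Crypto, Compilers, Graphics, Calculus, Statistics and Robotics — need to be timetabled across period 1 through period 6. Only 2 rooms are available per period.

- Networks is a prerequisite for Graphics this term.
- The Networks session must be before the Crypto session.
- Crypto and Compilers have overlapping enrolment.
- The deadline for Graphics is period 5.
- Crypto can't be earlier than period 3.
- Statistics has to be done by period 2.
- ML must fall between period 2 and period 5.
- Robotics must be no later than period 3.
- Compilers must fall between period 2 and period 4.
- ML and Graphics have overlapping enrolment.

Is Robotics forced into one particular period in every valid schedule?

Robotics can be period 1 (e.g. Calculus -> period 4, Networks -> period 2, Crypto -> period 3, Graphics -> period 4, Statistics -> period 1, Compilers -> period 2, ML -> period 3, Robotics -> period 1) or period 2 (e.g. Statistics -> period 1, Graphics -> period 4, Networks -> period 1, Crypto -> period 3, Compilers -> period 2, Robotics -> period 2, ML -> period 3, Calculus -> period 4).

No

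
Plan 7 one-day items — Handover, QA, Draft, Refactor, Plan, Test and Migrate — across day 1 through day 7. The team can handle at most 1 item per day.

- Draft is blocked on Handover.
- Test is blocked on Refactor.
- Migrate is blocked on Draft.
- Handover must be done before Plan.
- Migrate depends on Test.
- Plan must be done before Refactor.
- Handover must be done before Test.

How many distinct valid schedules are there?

28

Splitting on Handover: it can be day 1 (24), day 2 (4). Listing each branch's schedules as (QA, Draft, Refactor, Plan, Test, Migrate) by day number:
Handover=day 1: (2,3,5,4,6,7) (2,4,5,3,6,7) (2,5,4,3,6,7) (2,6,4,3,5,7) (3,2,5,4,6,7) (3,4,5,2,6,7) (3,5,4,2,6,7) (3,6,4,2,5,7) (4,2,5,3,6,7) (4,3,5,2,6,7) (4,5,3,2,6,7) (4,6,3,2,5,7) (5,2,4,3,6,7) (5,3,4,2,6,7) (5,4,3,2,6,7) (5,6,3,2,4,7) (6,2,4,3,5,7) (6,3,4,2,5,7) (6,4,3,2,5,7) (6,5,3,2,4,7) (7,2,4,3,5,6) (7,3,4,2,5,6) (7,4,3,2,5,6) (7,5,3,2,4,6) — 24.
Handover=day 2: (1,3,5,4,6,7) (1,4,5,3,6,7) (1,5,4,3,6,7) (1,6,4,3,5,7) — 4.
Summing: 24 + 4 = 28.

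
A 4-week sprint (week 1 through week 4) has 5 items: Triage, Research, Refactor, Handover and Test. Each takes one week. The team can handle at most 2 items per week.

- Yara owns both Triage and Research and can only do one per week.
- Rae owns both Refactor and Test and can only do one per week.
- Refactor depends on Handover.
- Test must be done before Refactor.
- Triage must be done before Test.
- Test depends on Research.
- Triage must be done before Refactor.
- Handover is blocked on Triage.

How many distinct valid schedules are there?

Enumerating: Triage=week 1; Test=week 3; Research=week 2; Refactor=week 4; Handover=week 2 | Research=week 2, Test=week 3, Refactor=week 4, Triage=week 1, Handover=week 3 | Test in week 3, Triage in week 2, Refactor in week 4, Handover in week 3, Research in week 1.

3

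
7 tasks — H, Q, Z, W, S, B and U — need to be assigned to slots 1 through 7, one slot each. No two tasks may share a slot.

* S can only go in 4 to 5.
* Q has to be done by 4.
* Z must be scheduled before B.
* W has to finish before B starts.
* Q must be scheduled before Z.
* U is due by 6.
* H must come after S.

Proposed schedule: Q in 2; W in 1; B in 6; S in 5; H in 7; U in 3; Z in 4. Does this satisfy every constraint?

Valid

Q must be scheduled before Z — holds.
Z must be scheduled before B — holds.
U is due by 6 — holds.
S can only go in 4 to 5 — holds.
No two tasks may share a slot — holds.
W has to finish before B starts — holds.
H must come after S — holds.
Q has to be done by 4 — holds.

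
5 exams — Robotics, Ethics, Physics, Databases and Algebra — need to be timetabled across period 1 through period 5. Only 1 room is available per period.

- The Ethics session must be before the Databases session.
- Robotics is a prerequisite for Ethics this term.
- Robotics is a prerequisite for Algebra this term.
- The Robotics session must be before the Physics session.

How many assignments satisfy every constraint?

Splitting on Ethics: it can be period 2 (6), period 3 (4), period 4 (2). Listing each branch's schedules as (Robotics, Physics, Databases, Algebra) by period number:
Ethics=period 2: (1,3,4,5) (1,3,5,4) (1,4,3,5) (1,4,5,3) (1,5,3,4) (1,5,4,3) — 6.
Ethics=period 3: (1,2,4,5) (1,2,5,4) (1,4,5,2) (1,5,4,2) — 4.
Ethics=period 4: (1,2,5,3) (1,3,5,2) — 2.
Summing: 6 + 4 + 2 = 12.

12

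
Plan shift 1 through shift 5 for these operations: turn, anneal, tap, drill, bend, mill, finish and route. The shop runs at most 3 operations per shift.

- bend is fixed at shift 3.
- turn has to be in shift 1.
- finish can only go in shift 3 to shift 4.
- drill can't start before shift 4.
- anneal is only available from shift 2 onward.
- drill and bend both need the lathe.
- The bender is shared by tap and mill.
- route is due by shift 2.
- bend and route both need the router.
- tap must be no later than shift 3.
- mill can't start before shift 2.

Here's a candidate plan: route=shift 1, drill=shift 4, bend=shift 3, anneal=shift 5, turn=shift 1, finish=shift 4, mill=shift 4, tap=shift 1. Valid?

Yes, all constraints hold

drill and bend both need the lathe — holds.
tap must be no later than shift 3 — holds.
turn has to be in shift 1 — holds.
The bender is shared by tap and mill — holds.
The shop runs at most 3 operations per shift — holds.
bend and route both need the router — holds.
drill can't start before shift 4 — holds.
route is due by shift 2 — holds.
finish can only go in shift 3 to shift 4 — holds.
bend is fixed at shift 3 — holds.
anneal is only available from shift 2 onward — holds.
mill can't start before shift 2 — holds.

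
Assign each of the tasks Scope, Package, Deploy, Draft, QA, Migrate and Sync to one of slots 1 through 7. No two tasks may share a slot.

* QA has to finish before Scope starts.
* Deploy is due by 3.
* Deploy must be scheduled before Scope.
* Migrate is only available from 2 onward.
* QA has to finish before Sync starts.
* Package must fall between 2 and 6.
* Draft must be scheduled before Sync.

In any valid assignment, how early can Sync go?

4

Precedence pushes Sync to at least 2.
Sync at 4 is achievable: Deploy -> 1, QA -> 2, Migrate -> 6, Package -> 5, Draft -> 3, Sync -> 4, Scope -> 7.
Nothing earlier works — the capacity limit rule out every slot before 4.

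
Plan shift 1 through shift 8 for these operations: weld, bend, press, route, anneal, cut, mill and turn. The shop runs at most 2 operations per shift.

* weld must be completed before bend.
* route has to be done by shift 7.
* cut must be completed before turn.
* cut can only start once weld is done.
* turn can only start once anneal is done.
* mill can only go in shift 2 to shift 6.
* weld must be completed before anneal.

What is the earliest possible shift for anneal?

Precedence pushes anneal to at least shift 2; downstream work caps anneal at shift 7.
anneal at shift 2 is achievable: turn=shift 4; weld=shift 1; bend=shift 3; cut=shift 3; anneal=shift 2; mill=shift 2; press=shift 4; route=shift 1.

shift 2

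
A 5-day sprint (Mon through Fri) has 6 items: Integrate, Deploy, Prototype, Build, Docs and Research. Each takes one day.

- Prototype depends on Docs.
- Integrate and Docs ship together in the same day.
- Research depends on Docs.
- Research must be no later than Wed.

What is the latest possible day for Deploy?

Fri

Deploy at Fri is achievable: Docs -> Mon; Deploy -> Fri; Build -> Mon; Integrate -> Mon; Prototype -> Tue; Research -> Tue.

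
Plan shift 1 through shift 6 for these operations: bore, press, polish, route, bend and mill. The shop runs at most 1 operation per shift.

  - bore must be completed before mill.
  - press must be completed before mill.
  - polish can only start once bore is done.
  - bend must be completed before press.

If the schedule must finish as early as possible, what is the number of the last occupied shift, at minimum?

shift 6

The precedence chain requires at least 3 distinct shifts.
With at most 1 per shift and 6 operations, at least 6 shifts are needed.
6 works (last occupied shift: shift 6): for example press -> shift 3, polish -> shift 5, bend -> shift 2, mill -> shift 4, bore -> shift 1, route -> shift 6.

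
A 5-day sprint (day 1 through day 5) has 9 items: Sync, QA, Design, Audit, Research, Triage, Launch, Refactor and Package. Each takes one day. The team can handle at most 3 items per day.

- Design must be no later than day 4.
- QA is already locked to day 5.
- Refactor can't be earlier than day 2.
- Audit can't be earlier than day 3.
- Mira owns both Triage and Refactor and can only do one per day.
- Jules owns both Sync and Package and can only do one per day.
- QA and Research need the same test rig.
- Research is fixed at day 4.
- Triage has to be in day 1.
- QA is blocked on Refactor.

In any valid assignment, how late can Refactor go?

day 4

Refactor is available from day 2; downstream work caps Refactor at day 4.
Refactor at day 4 is achievable: Triage=day 1, Refactor=day 4, Research=day 4, Audit=day 3, Package=day 2, Launch=day 2, Design=day 1, Sync=day 1, QA=day 5.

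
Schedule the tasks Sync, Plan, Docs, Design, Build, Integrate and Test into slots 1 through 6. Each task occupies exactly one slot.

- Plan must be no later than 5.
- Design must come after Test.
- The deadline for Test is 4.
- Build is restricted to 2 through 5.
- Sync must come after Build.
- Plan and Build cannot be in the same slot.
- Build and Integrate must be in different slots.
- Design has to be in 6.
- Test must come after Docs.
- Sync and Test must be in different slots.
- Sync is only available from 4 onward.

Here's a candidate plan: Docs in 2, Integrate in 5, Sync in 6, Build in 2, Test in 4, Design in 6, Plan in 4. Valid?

Valid

Sync must come after Build — holds.
Build is restricted to 2 through 5 — holds.
Build and Integrate must be in different slots — holds.
Test must come after Docs — holds.
Design has to be in 6 — holds.
Plan and Build cannot be in the same slot — holds.
Design must come after Test — holds.
Sync and Test must be in different slots — holds.
Sync is only available from 4 onward — holds.
The deadline for Test is 4 — holds.
Plan must be no later than 5 — holds.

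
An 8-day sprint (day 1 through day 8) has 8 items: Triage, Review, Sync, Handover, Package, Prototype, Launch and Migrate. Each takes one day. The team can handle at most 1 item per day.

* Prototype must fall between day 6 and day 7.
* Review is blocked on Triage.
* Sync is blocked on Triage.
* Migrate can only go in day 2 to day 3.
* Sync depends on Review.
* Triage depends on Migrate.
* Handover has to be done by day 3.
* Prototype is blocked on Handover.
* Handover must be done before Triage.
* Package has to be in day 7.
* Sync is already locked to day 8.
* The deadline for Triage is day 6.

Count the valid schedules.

6

Splitting on Triage: it can be day 3 (2), day 4 (4). Listing each branch's schedules as (Review, Sync, Handover, Package, Prototype, Launch, Migrate) by day number:
Triage=day 3: (4,8,1,7,6,5,2) (5,8,1,7,6,4,2) — 2.
Triage=day 4: (5,8,1,7,6,2,3) (5,8,1,7,6,3,2) (5,8,2,7,6,1,3) (5,8,3,7,6,1,2) — 4.
Summing: 2 + 4 = 6.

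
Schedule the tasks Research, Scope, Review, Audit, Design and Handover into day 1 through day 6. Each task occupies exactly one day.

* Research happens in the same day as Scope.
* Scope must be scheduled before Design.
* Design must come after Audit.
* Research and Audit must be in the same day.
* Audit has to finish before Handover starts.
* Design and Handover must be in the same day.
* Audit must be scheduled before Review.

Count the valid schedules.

Splitting on Research: it can be day 1 (25), day 2 (16), day 3 (9), day 4 (4), day 5 (1). Listing each branch's schedules as (Scope, Review, Audit, Design, Handover) by day number:
Research=day 1: (1,2,1,2,2) (1,2,1,3,3) (1,2,1,4,4) (1,2,1,5,5) (1,2,1,6,6) (1,3,1,2,2) (1,3,1,3,3) (1,3,1,4,4) (1,3,1,5,5) (1,3,1,6,6) (1,4,1,2,2) (1,4,1,3,3) (1,4,1,4,4) (1,4,1,5,5) (1,4,1,6,6) (1,5,1,2,2) (1,5,1,3,3) (1,5,1,4,4) (1,5,1,5,5) (1,5,1,6,6) (1,6,1,2,2) (1,6,1,3,3) (1,6,1,4,4) (1,6,1,5,5) (1,6,1,6,6) — 25.
Research=day 2: (2,3,2,3,3) (2,3,2,4,4) (2,3,2,5,5) (2,3,2,6,6) (2,4,2,3,3) (2,4,2,4,4) (2,4,2,5,5) (2,4,2,6,6) (2,5,2,3,3) (2,5,2,4,4) (2,5,2,5,5) (2,5,2,6,6) (2,6,2,3,3) (2,6,2,4,4) (2,6,2,5,5) (2,6,2,6,6) — 16.
Research=day 3: (3,4,3,4,4) (3,4,3,5,5) (3,4,3,6,6) (3,5,3,4,4) (3,5,3,5,5) (3,5,3,6,6) (3,6,3,4,4) (3,6,3,5,5) (3,6,3,6,6) — 9.
Research=day 4: (4,5,4,5,5) (4,5,4,6,6) (4,6,4,5,5) (4,6,4,6,6) — 4.
Research=day 5: (5,6,5,6,6) — 1.
Summing: 25 + 16 + 9 + 4 + 1 = 55.

55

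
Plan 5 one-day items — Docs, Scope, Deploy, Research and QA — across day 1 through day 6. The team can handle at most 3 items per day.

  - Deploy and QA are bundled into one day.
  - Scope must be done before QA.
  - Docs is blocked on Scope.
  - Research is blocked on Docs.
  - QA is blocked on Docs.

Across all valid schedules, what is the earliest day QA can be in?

Precedence pushes QA to at least day 3.
QA at day 3 is achievable: Docs=day 2; Research=day 3; Deploy=day 3; Scope=day 1; QA=day 3.

day 3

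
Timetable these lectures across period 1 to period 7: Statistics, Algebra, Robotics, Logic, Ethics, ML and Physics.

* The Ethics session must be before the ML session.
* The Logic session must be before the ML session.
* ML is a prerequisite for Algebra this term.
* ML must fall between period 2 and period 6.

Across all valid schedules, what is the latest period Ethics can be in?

Downstream work caps Ethics at period 5.
Ethics at period 5 is achievable: Logic -> period 1; Statistics -> period 1; Algebra -> period 7; Robotics -> period 1; Ethics -> period 5; Physics -> period 1; ML -> period 6.

period 5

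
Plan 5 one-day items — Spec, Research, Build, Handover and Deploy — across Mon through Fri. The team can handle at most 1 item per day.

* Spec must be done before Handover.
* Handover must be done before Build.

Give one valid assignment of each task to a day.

Build=Wed; Handover=Tue; Spec=Mon; Deploy=Fri; Research=Thu

Checking: Handover(Tue) before Build(Wed); Spec(Mon) before Handover(Tue); max 1 per day (cap 1).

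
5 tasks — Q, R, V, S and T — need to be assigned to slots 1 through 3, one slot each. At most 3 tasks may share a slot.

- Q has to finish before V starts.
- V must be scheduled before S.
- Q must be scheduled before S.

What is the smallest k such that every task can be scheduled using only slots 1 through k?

3 slots

The precedence chain requires at least 3 distinct slots.
With at most 3 per slot and 5 tasks, at least 2 slots are needed.
3 works (last occupied slot: 3): for example Q=1; V=2; R=1; T=1; S=3.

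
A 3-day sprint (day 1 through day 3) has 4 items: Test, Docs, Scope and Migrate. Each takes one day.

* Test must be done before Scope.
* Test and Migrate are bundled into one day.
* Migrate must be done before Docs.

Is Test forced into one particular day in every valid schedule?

No

Test can be day 1 (e.g. Test -> day 1; Scope -> day 2; Migrate -> day 1; Docs -> day 2) or day 2 (e.g. Scope=day 3, Docs=day 3, Migrate=day 2, Test=day 2).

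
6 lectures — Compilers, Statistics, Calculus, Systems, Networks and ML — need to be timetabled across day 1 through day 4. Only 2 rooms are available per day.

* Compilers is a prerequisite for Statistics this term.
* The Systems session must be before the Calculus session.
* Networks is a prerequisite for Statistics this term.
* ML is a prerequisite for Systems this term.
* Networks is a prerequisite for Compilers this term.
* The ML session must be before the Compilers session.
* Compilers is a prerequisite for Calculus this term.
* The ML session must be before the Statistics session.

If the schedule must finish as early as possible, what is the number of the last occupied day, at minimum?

day 3

The precedence chain requires at least 3 distinct days.
With at most 2 per day and 6 lectures, at least 3 days are needed.
3 works (last occupied day: day 3): for example Compilers in day 2, Calculus in day 3, Networks in day 1, ML in day 1, Statistics in day 3, Systems in day 2.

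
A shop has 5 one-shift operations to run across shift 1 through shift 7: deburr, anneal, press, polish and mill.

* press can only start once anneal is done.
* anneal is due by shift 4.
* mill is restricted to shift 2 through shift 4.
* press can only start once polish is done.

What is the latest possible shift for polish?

Downstream work caps polish at shift 6.
polish at shift 6 is achievable: deburr -> shift 1, mill -> shift 2, polish -> shift 6, press -> shift 7, anneal -> shift 1.

shift 6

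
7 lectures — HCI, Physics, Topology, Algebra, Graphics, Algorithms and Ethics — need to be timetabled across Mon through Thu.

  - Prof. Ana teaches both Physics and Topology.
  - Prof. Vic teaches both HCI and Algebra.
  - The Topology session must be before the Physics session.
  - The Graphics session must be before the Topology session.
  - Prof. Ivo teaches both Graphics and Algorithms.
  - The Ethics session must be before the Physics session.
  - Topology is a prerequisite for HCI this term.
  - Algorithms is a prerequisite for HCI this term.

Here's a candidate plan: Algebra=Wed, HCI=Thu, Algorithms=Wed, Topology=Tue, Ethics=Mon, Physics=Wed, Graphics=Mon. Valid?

Yes, all constraints hold

The Topology session must be before the Physics session — holds.
Prof. Ivo teaches both Graphics and Algorithms — holds.
Prof. Ana teaches both Physics and Topology — holds.
The Ethics session must be before the Physics session — holds.
The Graphics session must be before the Topology session — holds.
Algorithms is a prerequisite for HCI this term — holds.
Topology is a prerequisite for HCI this term — holds.
Prof. Vic teaches both HCI and Algebra — holds.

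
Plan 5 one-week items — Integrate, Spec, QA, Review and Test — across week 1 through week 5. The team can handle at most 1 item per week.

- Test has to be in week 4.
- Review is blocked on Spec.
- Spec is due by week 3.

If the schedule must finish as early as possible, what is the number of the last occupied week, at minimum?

5

The precedence chain requires at least 2 distinct weeks.
With at most 1 per week and 5 work items, at least 5 weeks are needed.
Test can't be placed before week 4, so the schedule must run through at least week 4.
5 works (last occupied week: week 5): for example Spec=week 1; Test=week 4; QA=week 5; Review=week 2; Integrate=week 3.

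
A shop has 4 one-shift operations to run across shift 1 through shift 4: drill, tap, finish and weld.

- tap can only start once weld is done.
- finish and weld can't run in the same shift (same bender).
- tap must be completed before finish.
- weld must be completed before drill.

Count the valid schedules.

11

Splitting on drill: it can be shift 2 (3), shift 3 (4), shift 4 (4). Listing each branch's schedules as (tap, finish, weld) by shift number:
drill=shift 2: (2,3,1) (2,4,1) (3,4,1) — 3.
drill=shift 3: (2,3,1) (2,4,1) (3,4,1) (3,4,2) — 4.
drill=shift 4: (2,3,1) (2,4,1) (3,4,1) (3,4,2) — 4.
Summing: 3 + 4 + 4 = 11.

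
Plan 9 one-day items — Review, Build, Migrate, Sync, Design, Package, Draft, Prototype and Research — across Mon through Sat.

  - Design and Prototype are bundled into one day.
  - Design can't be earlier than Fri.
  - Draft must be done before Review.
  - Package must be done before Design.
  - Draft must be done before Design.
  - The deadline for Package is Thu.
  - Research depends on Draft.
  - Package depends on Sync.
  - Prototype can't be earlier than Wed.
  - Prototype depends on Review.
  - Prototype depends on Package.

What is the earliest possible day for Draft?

Downstream work caps Draft at Thu.
Draft at Mon is achievable: Sync -> Mon; Review -> Tue; Build -> Mon; Design -> Fri; Research -> Tue; Prototype -> Fri; Migrate -> Mon; Package -> Tue; Draft -> Mon.

Mon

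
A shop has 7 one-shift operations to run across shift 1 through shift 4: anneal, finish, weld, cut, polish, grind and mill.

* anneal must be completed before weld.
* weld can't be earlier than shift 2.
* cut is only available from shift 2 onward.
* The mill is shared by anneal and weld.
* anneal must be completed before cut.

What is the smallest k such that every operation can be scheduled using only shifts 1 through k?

The precedence chain requires at least 2 distinct shifts.
2 works (last occupied shift: shift 2): for example grind -> shift 1, cut -> shift 2, mill -> shift 1, anneal -> shift 1, polish -> shift 1, finish -> shift 1, weld -> shift 2.

2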